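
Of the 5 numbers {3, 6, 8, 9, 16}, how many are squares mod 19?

(3/19) = -1 → non-residue.
(6/19) = +1 → QR.
(8/19) = -1 → non-residue.
(9/19) = +1 → QR.
(16/19) = +1 → QR.
Total quadratic residues among the 5: 3.

3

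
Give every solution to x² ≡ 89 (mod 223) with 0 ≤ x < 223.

Since 223 ≡ 3 (mod 4), a square root of 89 is 89^((223+1)/4) = 89^56 mod 223.
Repeated squaring: 89^2≡116, 89^4≡76, 89^8≡201, 89^16≡38, 89^32≡106 (mod 223).
89^56 = 89^(32+16+8) ≡ 138 (mod 223).
Check: 138² = 19044 ≡ 89 (mod 223). The two roots are 85 and 138.

85, 138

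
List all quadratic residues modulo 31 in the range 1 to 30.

Square k = 1,…,15 (k and 31−k give the same square):
1²=1, 2²=4, 3²=9, 4²=16, 5²=25, 6²≡5, 7²≡18, 8²≡2, 9²≡19, 10²≡7, 11²≡28, 12²≡20, 13²≡14, 14²≡10, 15²≡8 (mod 31).
So the quadratic residues mod 31 are {1, 2, 4, 5, 7, 8, 9, 10, 14, 16, 18, 19, 20, 25, 28}.

1,2,4,5,7,8,9,10,14,16,18,19,20,25,28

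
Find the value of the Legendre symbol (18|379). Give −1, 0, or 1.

Pull out 2: since 379 ≡ 3 (mod 8), (2/379) = -1.
Reciprocity: 9 ≡ 1 and 379 ≡ 3 (mod 4), so (9/379) = +(379/9).
Reduce top mod 9: now compute (1/9).
Reached (1/9) = 1. Collecting the sign flips along the way, the symbol is -1.

-1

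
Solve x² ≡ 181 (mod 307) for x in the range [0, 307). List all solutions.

117, 190

Since 307 ≡ 3 (mod 4), a square root of 181 is 181^((307+1)/4) = 181^77 mod 307.
Repeated squaring: 181^2≡219, 181^4≡69, 181^8≡156, 181^16≡83, 181^32≡135, 181^64≡112 (mod 307).
181^77 = 181^(64+8+4+1) ≡ 190 (mod 307).
Check: 190² = 36100 ≡ 181 (mod 307). The two roots are 117 and 190.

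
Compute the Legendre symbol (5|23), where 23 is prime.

-1

Euler's criterion: (5/23) ≡ 5^11 (mod 23).
5^2 ≡ 2 (mod 23)
5^4 ≡ 4 (mod 23)
5^8 ≡ 16 (mod 23)
5^11 = 5^(8+2+1) ≡ 22 (mod 23).
Result is 22 ≡ −1, so (5/23) = −1.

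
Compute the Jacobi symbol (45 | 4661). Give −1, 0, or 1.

1

Reciprocity: 45 ≡ 1 and 4661 ≡ 1 (mod 4), so (45/4661) = +(4661/45).
Reduce top mod 45: now compute (26/45).
Pull out 2: since 45 ≡ 5 (mod 8), (2/45) = -1.
Reciprocity: 13 ≡ 1 and 45 ≡ 1 (mod 4), so (13/45) = +(45/13).
Reduce top mod 13: now compute (6/13).
Pull out 2: since 13 ≡ 5 (mod 8), (2/13) = -1.
Reciprocity: 3 ≡ 3 and 13 ≡ 1 (mod 4), so (3/13) = +(13/3).
Reduce top mod 3: now compute (1/3).
Reached (1/3) = 1. Collecting the sign flips along the way, the symbol is +1.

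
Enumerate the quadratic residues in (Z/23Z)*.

Square k = 1,…,11 (k and 23−k give the same square):
1²=1, 2²=4, 3²=9, 4²=16, 5²≡2, 6²≡13, 7²≡3, 8²≡18, 9²≡12, 10²≡8, 11²≡6 (mod 23).
So the quadratic residues mod 23 are {1, 2, 3, 4, 6, 8, 9, 12, 13, 16, 18}.

1,2,3,4,6,8,9,12,13,16,18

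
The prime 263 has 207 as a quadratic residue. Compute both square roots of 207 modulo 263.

Since 263 ≡ 3 (mod 4), a square root of 207 is 207^((263+1)/4) = 207^66 mod 263.
Repeated squaring: 207^2≡243, 207^4≡137, 207^8≡96, 207^16≡11, 207^32≡121, 207^64≡176 (mod 263).
207^66 = 207^(64+2) ≡ 162 (mod 263).
Check: 162² = 26244 ≡ 207 (mod 263). The two roots are 101 and 162.

101, 162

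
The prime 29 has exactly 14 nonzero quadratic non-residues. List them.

Square k = 1,…,14 (k and 29−k give the same square):
1²=1, 2²=4, 3²=9, 4²=16, 5²=25, 6²≡7, 7²≡20, 8²≡6, 9²≡23, 10²≡13, 11²≡5, 12²≡28, 13²≡24, 14²≡22 (mod 29).
The residues are {1, 4, 5, 6, 7, 9, 13, 16, 20, 22, 23, 24, 25, 28}; the non-residues are the remaining 14 nonzero classes.

2 3 8 10 11 12 14 15 17 18 19 21 26 27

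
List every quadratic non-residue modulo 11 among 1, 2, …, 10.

2 6 7 8 10

Square k = 1,…,5 (k and 11−k give the same square):
1²=1, 2²=4, 3²=9, 4²≡5, 5²≡3 (mod 11).
The residues are {1, 3, 4, 5, 9}; the non-residues are the remaining 5 nonzero classes.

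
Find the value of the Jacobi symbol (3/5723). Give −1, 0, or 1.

1

Reciprocity: 3 ≡ 3 and 5723 ≡ 3 (mod 4), so (3/5723) = −(5723/3).
Reduce top mod 3: now compute (2/3).
Pull out 2: since 3 ≡ 3 (mod 8), (2/3) = -1.
Reached (1/3) = 1. Collecting the sign flips along the way, the symbol is +1.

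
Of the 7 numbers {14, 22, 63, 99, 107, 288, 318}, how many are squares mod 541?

(14/541) = -1 → non-residue.
(22/541) = +1 → QR.
(63/541) = +1 → QR.
(99/541) = -1 → non-residue.
(107/541) = -1 → non-residue.
(288/541) = -1 → non-residue.
(318/541) = -1 → non-residue.
Total quadratic residues among the 7: 2.

2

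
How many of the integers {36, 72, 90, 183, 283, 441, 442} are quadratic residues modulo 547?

5

(36/547) = +1 → QR.
(72/547) = -1 → non-residue.
(90/547) = +1 → QR.
(183/547) = +1 → QR.
(283/547) = -1 → non-residue.
(441/547) = +1 → QR.
(442/547) = +1 → QR.
Total quadratic residues among the 7: 5.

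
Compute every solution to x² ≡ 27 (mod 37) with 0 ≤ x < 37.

37 ≡ 1 (mod 4), so we find a root by search.
Trying successive values, 8² = 64 ≡ 27 (mod 37). The other root is 37 − 8 = 29.

8, 29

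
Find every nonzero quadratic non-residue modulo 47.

5,10,11,13,15,19,20,22,23,26,29,30,31,33,35,38,39,40,41,43,44,45,46

Square k = 1,…,23 (k and 47−k give the same square):
1²=1, 2²=4, 3²=9, 4²=16, 5²=25, 6²=36, 7²≡2, 8²≡17, 9²≡34, 10²≡6, 11²≡27, 12²≡3, 13²≡28, 14²≡8, 15²≡37, 16²≡21, 17²≡7, 18²≡42, 19²≡32, 20²≡24, 21²≡18, 22²≡14, 23²≡12 (mod 47).
The residues are {1, 2, 3, 4, 6, 7, 8, 9, 12, 14, 16, 17, 18, 21, 24, 25, 27, 28, 32, 34, 36, 37, 42}; the non-residues are the remaining 23 nonzero classes.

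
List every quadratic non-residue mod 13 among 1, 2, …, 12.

Square k = 1,…,6 (k and 13−k give the same square):
1²=1, 2²=4, 3²=9, 4²≡3, 5²≡12, 6²≡10 (mod 13).
The residues are {1, 3, 4, 9, 10, 12}; the non-residues are the remaining 6 nonzero classes.

2,5,6,7,8,11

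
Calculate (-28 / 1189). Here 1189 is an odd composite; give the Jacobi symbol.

-1

First reduce: -28 ≡ 1161 (mod 1189).
Reciprocity: 1161 ≡ 1 and 1189 ≡ 1 (mod 4), so (1161/1189) = +(1189/1161).
Reduce top mod 1161: now compute (28/1161).
Pull out 2^2: since 1161 ≡ 1 (mod 8), (2/1161) = +1, so (2/1161)^2 = +1.
Reciprocity: 7 ≡ 3 and 1161 ≡ 1 (mod 4), so (7/1161) = +(1161/7).
Reduce top mod 7: now compute (6/7).
Pull out 2: since 7 ≡ 7 (mod 8), (2/7) = +1.
Reciprocity: 3 ≡ 3 and 7 ≡ 3 (mod 4), so (3/7) = −(7/3).
Reduce top mod 3: now compute (1/3).
Reached (1/3) = 1. Collecting the sign flips along the way, the symbol is -1.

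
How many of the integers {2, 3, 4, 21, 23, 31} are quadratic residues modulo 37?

(2/37) = -1 → non-residue.
(3/37) = +1 → QR.
(4/37) = +1 → QR.
(21/37) = +1 → QR.
(23/37) = -1 → non-residue.
(31/37) = -1 → non-residue.
Total quadratic residues among the 6: 3.

3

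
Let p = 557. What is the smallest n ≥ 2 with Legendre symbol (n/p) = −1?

(2/557) = −1, so 2 is the smallest positive non-residue mod 557.

2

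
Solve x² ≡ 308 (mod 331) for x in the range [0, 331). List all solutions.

Since 331 ≡ 3 (mod 4), a square root of 308 is 308^((331+1)/4) = 308^83 mod 331.
Repeated squaring: 308^2≡198, 308^4≡146, 308^8≡132, 308^16≡212, 308^32≡259, 308^64≡219 (mod 331).
308^83 = 308^(64+16+2+1) ≡ 89 (mod 331).
Check: 89² = 7921 ≡ 308 (mod 331). The two roots are 89 and 242.

89, 242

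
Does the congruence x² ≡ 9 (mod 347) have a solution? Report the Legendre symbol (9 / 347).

Euler's criterion: (9/347) ≡ 9^173 (mod 347).
9^2 ≡ 81 (mod 347)
9^4 ≡ 315 (mod 347)
9^8 ≡ 330 (mod 347)
9^16 ≡ 289 (mod 347)
9^32 ≡ 241 (mod 347)
9^64 ≡ 132 (mod 347)
9^128 ≡ 74 (mod 347)
9^173 = 9^(128+32+8+4+1) ≡ 1 (mod 347).
Result is 1, so (9/347) = 1.

1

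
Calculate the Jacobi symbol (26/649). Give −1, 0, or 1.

Pull out 2: since 649 ≡ 1 (mod 8), (2/649) = +1.
Reciprocity: 13 ≡ 1 and 649 ≡ 1 (mod 4), so (13/649) = +(649/13).
Reduce top mod 13: now compute (12/13).
Pull out 2^2: since 13 ≡ 5 (mod 8), (2/13) = -1, so (2/13)^2 = +1.
Reciprocity: 3 ≡ 3 and 13 ≡ 1 (mod 4), so (3/13) = +(13/3).
Reduce top mod 3: now compute (1/3).
Reached (1/3) = 1. Collecting the sign flips along the way, the symbol is +1.

1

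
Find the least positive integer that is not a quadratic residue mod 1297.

5

(2/1297) = +1, so 2 is a residue.
(3/1297) = +1, so 3 is a residue.
(4/1297) = +1, so 4 is a residue.
(5/1297) = −1, so 5 is the smallest positive non-residue mod 1297.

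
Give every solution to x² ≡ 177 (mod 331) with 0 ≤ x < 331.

Since 331 ≡ 3 (mod 4), a square root of 177 is 177^((331+1)/4) = 177^83 mod 331.
Repeated squaring: 177^2≡215, 177^4≡216, 177^8≡316, 177^16≡225, 177^32≡313, 177^64≡324 (mod 331).
177^83 = 177^(64+16+2+1) ≡ 193 (mod 331).
Check: 193² = 37249 ≡ 177 (mod 331). The two roots are 138 and 193.

138, 193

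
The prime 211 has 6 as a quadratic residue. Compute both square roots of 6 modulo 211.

Since 211 ≡ 3 (mod 4), a square root of 6 is 6^((211+1)/4) = 6^53 mod 211.
Repeated squaring: 6^2≡36, 6^4≡30, 6^8≡56, 6^16≡182, 6^32≡208 (mod 211).
6^53 = 6^(32+16+4+1) ≡ 46 (mod 211).
Check: 46² = 2116 ≡ 6 (mod 211). The two roots are 46 and 165.

46, 165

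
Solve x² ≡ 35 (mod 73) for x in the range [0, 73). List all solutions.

20, 53

73 ≡ 1 (mod 4), so we find a root by search.
Trying successive values, 20² = 400 ≡ 35 (mod 73). The other root is 73 − 20 = 53.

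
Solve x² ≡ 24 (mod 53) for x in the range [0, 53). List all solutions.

53 ≡ 1 (mod 4), so we find a root by search.
Trying successive values, 17² = 289 ≡ 24 (mod 53). The other root is 53 − 17 = 36.

17, 36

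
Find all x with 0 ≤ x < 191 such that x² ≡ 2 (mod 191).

57, 134

Since 191 ≡ 3 (mod 4), a square root of 2 is 2^((191+1)/4) = 2^48 mod 191.
Repeated squaring: 2^2≡4, 2^4≡16, 2^8≡65, 2^16≡23, 2^32≡147 (mod 191).
2^48 = 2^(32+16) ≡ 134 (mod 191).
Check: 134² = 17956 ≡ 2 (mod 191). The two roots are 57 and 134.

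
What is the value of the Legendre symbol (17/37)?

Euler's criterion: (17/37) ≡ 17^18 (mod 37).
17^2 ≡ 30 (mod 37)
17^4 ≡ 12 (mod 37)
17^8 ≡ 33 (mod 37)
17^16 ≡ 16 (mod 37)
17^18 = 17^(16+2) ≡ 36 (mod 37).
Result is 36 ≡ −1, so (17/37) = −1.

-1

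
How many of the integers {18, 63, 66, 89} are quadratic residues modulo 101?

0

(18/101) = -1 → non-residue.
(63/101) = -1 → non-residue.
(66/101) = -1 → non-residue.
(89/101) = -1 → non-residue.
Total quadratic residues among the 4: 0.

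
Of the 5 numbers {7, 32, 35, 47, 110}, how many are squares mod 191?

1

(7/191) = -1 → non-residue.
(32/191) = +1 → QR.
(35/191) = -1 → non-residue.
(47/191) = -1 → non-residue.
(110/191) = -1 → non-residue.
Total quadratic residues among the 5: 1.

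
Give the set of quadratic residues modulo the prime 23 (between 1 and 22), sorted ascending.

Square k = 1,…,11 (k and 23−k give the same square):
1²=1, 2²=4, 3²=9, 4²=16, 5²≡2, 6²≡13, 7²≡3, 8²≡18, 9²≡12, 10²≡8, 11²≡6 (mod 23).
So the quadratic residues mod 23 are {1, 2, 3, 4, 6, 8, 9, 12, 13, 16, 18}.

1 2 3 4 6 8 9 12 13 16 18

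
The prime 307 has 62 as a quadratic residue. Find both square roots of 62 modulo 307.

Since 307 ≡ 3 (mod 4), a square root of 62 is 62^((307+1)/4) = 62^77 mod 307.
Repeated squaring: 62^2≡160, 62^4≡119, 62^8≡39, 62^16≡293, 62^32≡196, 62^64≡41 (mod 307).
62^77 = 62^(64+8+4+1) ≡ 26 (mod 307).
Check: 26² = 676 ≡ 62 (mod 307). The two roots are 26 and 281.

26, 281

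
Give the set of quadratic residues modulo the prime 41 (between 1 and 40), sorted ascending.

1,2,4,5,8,9,10,16,18,20,21,23,25,31,32,33,36,37,39,40

Square k = 1,…,20 (k and 41−k give the same square):
1²=1, 2²=4, 3²=9, 4²=16, 5²=25, 6²=36, 7²≡8, 8²≡23, 9²≡40, 10²≡18, 11²≡39, 12²≡21, 13²≡5, 14²≡32, 15²≡20, 16²≡10, 17²≡2, 18²≡37, 19²≡33, 20²≡31 (mod 41).
So the quadratic residues mod 41 are {1, 2, 4, 5, 8, 9, 10, 16, 18, 20, 21, 23, 25, 31, 32, 33, 36, 37, 39, 40}.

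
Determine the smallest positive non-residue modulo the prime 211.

2

(2/211) = −1, so 2 is the smallest positive non-residue mod 211.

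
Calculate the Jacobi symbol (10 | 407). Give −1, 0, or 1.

-1

Pull out 2: since 407 ≡ 7 (mod 8), (2/407) = +1.
Reciprocity: 5 ≡ 1 and 407 ≡ 3 (mod 4), so (5/407) = +(407/5).
Reduce top mod 5: now compute (2/5).
Pull out 2: since 5 ≡ 5 (mod 8), (2/5) = -1.
Reached (1/5) = 1. Collecting the sign flips along the way, the symbol is -1.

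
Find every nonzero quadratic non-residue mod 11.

2,6,7,8,10

Square k = 1,…,5 (k and 11−k give the same square):
1²=1, 2²=4, 3²=9, 4²≡5, 5²≡3 (mod 11).
The residues are {1, 3, 4, 5, 9}; the non-residues are the remaining 5 nonzero classes.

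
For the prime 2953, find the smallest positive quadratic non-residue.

(2/2953) = +1, so 2 is a residue.
(3/2953) = +1, so 3 is a residue.
(4/2953) = +1, so 4 is a residue.
(5/2953) = −1, so 5 is the smallest positive non-residue mod 2953.

5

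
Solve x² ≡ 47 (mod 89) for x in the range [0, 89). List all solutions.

89 ≡ 1 (mod 4), so we find a root by search.
Trying successive values, 15² = 225 ≡ 47 (mod 89). The other root is 89 − 15 = 74.

15, 74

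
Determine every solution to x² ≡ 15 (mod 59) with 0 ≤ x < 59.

29, 30

Since 59 ≡ 3 (mod 4), a square root of 15 is 15^((59+1)/4) = 15^15 mod 59.
Repeated squaring: 15^2≡48, 15^4≡3, 15^8≡9 (mod 59).
15^15 = 15^(8+4+2+1) ≡ 29 (mod 59).
Check: 29² = 841 ≡ 15 (mod 59). The two roots are 29 and 30.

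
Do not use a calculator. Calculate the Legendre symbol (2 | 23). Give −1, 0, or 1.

1

Pull out 2: since 23 ≡ 7 (mod 8), (2/23) = +1.
Reached (1/23) = 1. Collecting the sign flips along the way, the symbol is +1.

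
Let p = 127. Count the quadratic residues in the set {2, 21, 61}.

(2/127) = +1 → QR.
(21/127) = +1 → QR.
(61/127) = +1 → QR.
Total quadratic residues among the 3: 3.

3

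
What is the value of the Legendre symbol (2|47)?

1

Pull out 2: since 47 ≡ 7 (mod 8), (2/47) = +1.
Reached (1/47) = 1. Collecting the sign flips along the way, the symbol is +1.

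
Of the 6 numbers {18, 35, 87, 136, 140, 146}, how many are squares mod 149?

(18/149) = -1 → non-residue.
(35/149) = +1 → QR.
(87/149) = -1 → non-residue.
(136/149) = -1 → non-residue.
(140/149) = +1 → QR.
(146/149) = -1 → non-residue.
Total quadratic residues among the 6: 2.

2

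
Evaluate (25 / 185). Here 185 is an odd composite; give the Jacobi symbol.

Reciprocity: 25 ≡ 1 and 185 ≡ 1 (mod 4), so (25/185) = +(185/25).
Reduce top mod 25: now compute (10/25).
Pull out 2: since 25 ≡ 1 (mod 8), (2/25) = +1.
Reciprocity: 5 ≡ 1 and 25 ≡ 1 (mod 4), so (5/25) = +(25/5).
Reduce top mod 5: now compute (0/5).
Top reduces to 0: gcd > 1, so the symbol is 0.

0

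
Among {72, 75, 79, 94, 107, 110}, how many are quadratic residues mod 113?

1

(72/113) = +1 → QR.
(75/113) = -1 → non-residue.
(79/113) = -1 → non-residue.
(94/113) = -1 → non-residue.
(107/113) = -1 → non-residue.
(110/113) = -1 → non-residue.
Total quadratic residues among the 6: 1.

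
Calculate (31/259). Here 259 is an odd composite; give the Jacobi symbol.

Reciprocity: 31 ≡ 3 and 259 ≡ 3 (mod 4), so (31/259) = −(259/31).
Reduce top mod 31: now compute (11/31).
Reciprocity: 11 ≡ 3 and 31 ≡ 3 (mod 4), so (11/31) = −(31/11).
Reduce top mod 11: now compute (9/11).
Reciprocity: 9 ≡ 1 and 11 ≡ 3 (mod 4), so (9/11) = +(11/9).
Reduce top mod 9: now compute (2/9).
Pull out 2: since 9 ≡ 1 (mod 8), (2/9) = +1.
Reached (1/9) = 1. Collecting the sign flips along the way, the symbol is +1.

1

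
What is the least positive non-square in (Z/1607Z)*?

(2/1607) = +1, so 2 is a residue.
(3/1607) = +1, so 3 is a residue.
(4/1607) = +1, so 4 is a residue.
(5/1607) = −1, so 5 is the smallest positive non-residue mod 1607.

5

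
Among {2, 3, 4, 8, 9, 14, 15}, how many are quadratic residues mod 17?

5

(2/17) = +1 → QR.
(3/17) = -1 → non-residue.
(4/17) = +1 → QR.
(8/17) = +1 → QR.
(9/17) = +1 → QR.
(14/17) = -1 → non-residue.
(15/17) = +1 → QR.
Total quadratic residues among the 7: 5.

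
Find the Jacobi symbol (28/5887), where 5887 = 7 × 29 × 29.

0

Pull out 2^2: since 5887 ≡ 7 (mod 8), (2/5887) = +1, so (2/5887)^2 = +1.
Reciprocity: 7 ≡ 3 and 5887 ≡ 3 (mod 4), so (7/5887) = −(5887/7).
Reduce top mod 7: now compute (0/7).
Top reduces to 0: gcd > 1, so the symbol is 0.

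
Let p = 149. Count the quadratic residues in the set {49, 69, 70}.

(49/149) = +1 → QR.
(69/149) = +1 → QR.
(70/149) = -1 → non-residue.
Total quadratic residues among the 3: 2.

2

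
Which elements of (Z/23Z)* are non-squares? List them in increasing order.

Square k = 1,…,11 (k and 23−k give the same square):
1²=1, 2²=4, 3²=9, 4²=16, 5²≡2, 6²≡13, 7²≡3, 8²≡18, 9²≡12, 10²≡8, 11²≡6 (mod 23).
The residues are {1, 2, 3, 4, 6, 8, 9, 12, 13, 16, 18}; the non-residues are the remaining 11 nonzero classes.

5 7 10 11 14 15 17 19 20 21 22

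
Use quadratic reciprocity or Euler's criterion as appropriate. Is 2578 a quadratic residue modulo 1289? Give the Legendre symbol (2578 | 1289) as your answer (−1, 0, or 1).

First reduce: 2578 ≡ 0 (mod 1289).
Top reduces to 0: gcd > 1, so the symbol is 0.

0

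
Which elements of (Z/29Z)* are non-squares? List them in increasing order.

2, 3, 8, 10, 11, 12, 14, 15, 17, 18, 19, 21, 26, 27

Square k = 1,…,14 (k and 29−k give the same square):
1²=1, 2²=4, 3²=9, 4²=16, 5²=25, 6²≡7, 7²≡20, 8²≡6, 9²≡23, 10²≡13, 11²≡5, 12²≡28, 13²≡24, 14²≡22 (mod 29).
The residues are {1, 4, 5, 6, 7, 9, 13, 16, 20, 22, 23, 24, 25, 28}; the non-residues are the remaining 14 nonzero classes.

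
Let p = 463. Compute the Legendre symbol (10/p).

-1

Pull out 2: since 463 ≡ 7 (mod 8), (2/463) = +1.
Reciprocity: 5 ≡ 1 and 463 ≡ 3 (mod 4), so (5/463) = +(463/5).
Reduce top mod 5: now compute (3/5).
Reciprocity: 3 ≡ 3 and 5 ≡ 1 (mod 4), so (3/5) = +(5/3).
Reduce top mod 3: now compute (2/3).
Pull out 2: since 3 ≡ 3 (mod 8), (2/3) = -1.
Reached (1/3) = 1. Collecting the sign flips along the way, the symbol is -1.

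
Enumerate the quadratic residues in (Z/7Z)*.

1,2,4

Square k = 1,…,3 (k and 7−k give the same square):
1²=1, 2²=4, 3²≡2 (mod 7).
So the quadratic residues mod 7 are {1, 2, 4}.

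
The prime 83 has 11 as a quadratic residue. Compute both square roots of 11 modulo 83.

29, 54

Since 83 ≡ 3 (mod 4), a square root of 11 is 11^((83+1)/4) = 11^21 mod 83.
Repeated squaring: 11^2≡38, 11^4≡33, 11^8≡10, 11^16≡17 (mod 83).
11^21 = 11^(16+4+1) ≡ 29 (mod 83).
Check: 29² = 841 ≡ 11 (mod 83). The two roots are 29 and 54.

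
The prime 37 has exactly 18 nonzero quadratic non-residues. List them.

Square k = 1,…,18 (k and 37−k give the same square):
1²=1, 2²=4, 3²=9, 4²=16, 5²=25, 6²=36, 7²≡12, 8²≡27, 9²≡7, 10²≡26, 11²≡10, 12²≡33, 13²≡21, 14²≡11, 15²≡3, 16²≡34, 17²≡30, 18²≡28 (mod 37).
The residues are {1, 3, 4, 7, 9, 10, 11, 12, 16, 21, 25, 26, 27, 28, 30, 33, 34, 36}; the non-residues are the remaining 18 nonzero classes.

2,5,6,8,13,14,15,17,18,19,20,22,23,24,29,31,32,35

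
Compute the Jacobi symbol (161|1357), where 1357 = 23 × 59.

0

Reciprocity: 161 ≡ 1 and 1357 ≡ 1 (mod 4), so (161/1357) = +(1357/161).
Reduce top mod 161: now compute (69/161).
Reciprocity: 69 ≡ 1 and 161 ≡ 1 (mod 4), so (69/161) = +(161/69).
Reduce top mod 69: now compute (23/69).
Reciprocity: 23 ≡ 3 and 69 ≡ 1 (mod 4), so (23/69) = +(69/23).
Reduce top mod 23: now compute (0/23).
Top reduces to 0: gcd > 1, so the symbol is 0.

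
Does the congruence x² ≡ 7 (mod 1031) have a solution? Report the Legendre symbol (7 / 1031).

-1

Euler's criterion: (7/1031) ≡ 7^515 (mod 1031).
7^2 ≡ 49 (mod 1031)
7^4 ≡ 339 (mod 1031)
7^8 ≡ 480 (mod 1031)
7^16 ≡ 487 (mod 1031)
7^32 ≡ 39 (mod 1031)
7^64 ≡ 490 (mod 1031)
7^128 ≡ 908 (mod 1031)
7^256 ≡ 695 (mod 1031)
7^512 ≡ 517 (mod 1031)
7^515 = 7^(512+2+1) ≡ 1030 (mod 1031).
Result is 1030 ≡ −1, so (7/1031) = −1.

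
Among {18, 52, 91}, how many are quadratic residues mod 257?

(18/257) = +1 → QR.
(52/257) = +1 → QR.
(91/257) = -1 → non-residue.
Total quadratic residues among the 3: 2.

2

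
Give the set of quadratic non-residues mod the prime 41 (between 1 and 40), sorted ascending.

3, 6, 7, 11, 12, 13, 14, 15, 17, 19, 22, 24, 26, 27, 28, 29, 30, 34, 35, 38

Square k = 1,…,20 (k and 41−k give the same square):
1²=1, 2²=4, 3²=9, 4²=16, 5²=25, 6²=36, 7²≡8, 8²≡23, 9²≡40, 10²≡18, 11²≡39, 12²≡21, 13²≡5, 14²≡32, 15²≡20, 16²≡10, 17²≡2, 18²≡37, 19²≡33, 20²≡31 (mod 41).
The residues are {1, 2, 4, 5, 8, 9, 10, 16, 18, 20, 21, 23, 25, 31, 32, 33, 36, 37, 39, 40}; the non-residues are the remaining 20 nonzero classes.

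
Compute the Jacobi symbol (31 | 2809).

1

Reciprocity: 31 ≡ 3 and 2809 ≡ 1 (mod 4), so (31/2809) = +(2809/31).
Reduce top mod 31: now compute (19/31).
Reciprocity: 19 ≡ 3 and 31 ≡ 3 (mod 4), so (19/31) = −(31/19).
Reduce top mod 19: now compute (12/19).
Pull out 2^2: since 19 ≡ 3 (mod 8), (2/19) = -1, so (2/19)^2 = +1.
Reciprocity: 3 ≡ 3 and 19 ≡ 3 (mod 4), so (3/19) = −(19/3).
Reduce top mod 3: now compute (1/3).
Reached (1/3) = 1. Collecting the sign flips along the way, the symbol is +1.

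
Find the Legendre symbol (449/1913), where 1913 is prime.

-1

Reciprocity: 449 ≡ 1 and 1913 ≡ 1 (mod 4), so (449/1913) = +(1913/449).
Reduce top mod 449: now compute (117/449).
Reciprocity: 117 ≡ 1 and 449 ≡ 1 (mod 4), so (117/449) = +(449/117).
Reduce top mod 117: now compute (98/117).
Pull out 2: since 117 ≡ 5 (mod 8), (2/117) = -1.
Reciprocity: 49 ≡ 1 and 117 ≡ 1 (mod 4), so (49/117) = +(117/49).
Reduce top mod 49: now compute (19/49).
Reciprocity: 19 ≡ 3 and 49 ≡ 1 (mod 4), so (19/49) = +(49/19).
Reduce top mod 19: now compute (11/19).
Reciprocity: 11 ≡ 3 and 19 ≡ 3 (mod 4), so (11/19) = −(19/11).
Reduce top mod 11: now compute (8/11).
Pull out 2^3: since 11 ≡ 3 (mod 8), (2/11) = -1, so (2/11)^3 = -1.
Reached (1/11) = 1. Collecting the sign flips along the way, the symbol is -1.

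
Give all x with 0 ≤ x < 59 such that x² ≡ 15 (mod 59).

Since 59 ≡ 3 (mod 4), a square root of 15 is 15^((59+1)/4) = 15^15 mod 59.
Repeated squaring: 15^2≡48, 15^4≡3, 15^8≡9 (mod 59).
15^15 = 15^(8+4+2+1) ≡ 29 (mod 59).
Check: 29² = 841 ≡ 15 (mod 59). The two roots are 29 and 30.

29, 30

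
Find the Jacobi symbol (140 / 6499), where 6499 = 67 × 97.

Pull out 2^2: since 6499 ≡ 3 (mod 8), (2/6499) = -1, so (2/6499)^2 = +1.
Reciprocity: 35 ≡ 3 and 6499 ≡ 3 (mod 4), so (35/6499) = −(6499/35).
Reduce top mod 35: now compute (24/35).
Pull out 2^3: since 35 ≡ 3 (mod 8), (2/35) = -1, so (2/35)^3 = -1.
Reciprocity: 3 ≡ 3 and 35 ≡ 3 (mod 4), so (3/35) = −(35/3).
Reduce top mod 3: now compute (2/3).
Pull out 2: since 3 ≡ 3 (mod 8), (2/3) = -1.
Reached (1/3) = 1. Collecting the sign flips along the way, the symbol is +1.

1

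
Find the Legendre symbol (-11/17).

-1

Euler's criterion: (-11/17) ≡ 6^8 (mod 17).
6^2 ≡ 2 (mod 17)
6^4 ≡ 4 (mod 17)
6^8 ≡ 16 (mod 17)
6^8 = 6^(8) ≡ 16 (mod 17).
Result is 16 ≡ −1, so (-11/17) = −1.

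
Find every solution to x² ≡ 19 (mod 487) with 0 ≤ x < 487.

Since 487 ≡ 3 (mod 4), a square root of 19 is 19^((487+1)/4) = 19^122 mod 487.
Repeated squaring: 19^2≡361, 19^4≡292, 19^8≡39, 19^16≡60, 19^32≡191, 19^64≡443 (mod 487).
19^122 = 19^(64+32+16+8+2) ≡ 301 (mod 487).
Check: 301² = 90601 ≡ 19 (mod 487). The two roots are 186 and 301.

186, 301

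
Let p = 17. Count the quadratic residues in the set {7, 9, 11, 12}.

1

(7/17) = -1 → non-residue.
(9/17) = +1 → QR.
(11/17) = -1 → non-residue.
(12/17) = -1 → non-residue.
Total quadratic residues among the 4: 1.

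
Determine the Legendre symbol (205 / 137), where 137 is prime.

1

Euler's criterion: (205/137) ≡ 68^68 (mod 137).
68^2 ≡ 103 (mod 137)
68^4 ≡ 60 (mod 137)
68^8 ≡ 38 (mod 137)
68^16 ≡ 74 (mod 137)
68^32 ≡ 133 (mod 137)
68^64 ≡ 16 (mod 137)
68^68 = 68^(64+4) ≡ 1 (mod 137).
Result is 1, so (205/137) = 1.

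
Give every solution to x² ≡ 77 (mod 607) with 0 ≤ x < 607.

158, 449

Since 607 ≡ 3 (mod 4), a square root of 77 is 77^((607+1)/4) = 77^152 mod 607.
Repeated squaring: 77^2≡466, 77^4≡457, 77^8≡41, 77^16≡467, 77^32≡176, 77^64≡19, 77^128≡361 (mod 607).
77^152 = 77^(128+16+8) ≡ 158 (mod 607).
Check: 158² = 24964 ≡ 77 (mod 607). The two roots are 158 and 449.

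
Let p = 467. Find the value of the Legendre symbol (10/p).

1

Pull out 2: since 467 ≡ 3 (mod 8), (2/467) = -1.
Reciprocity: 5 ≡ 1 and 467 ≡ 3 (mod 4), so (5/467) = +(467/5).
Reduce top mod 5: now compute (2/5).
Pull out 2: since 5 ≡ 5 (mod 8), (2/5) = -1.
Reached (1/5) = 1. Collecting the sign flips along the way, the symbol is +1.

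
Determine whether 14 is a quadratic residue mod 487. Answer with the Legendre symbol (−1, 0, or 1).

Euler's criterion: (14/487) ≡ 14^243 (mod 487).
14^2 ≡ 196 (mod 487)
14^4 ≡ 430 (mod 487)
14^8 ≡ 327 (mod 487)
14^16 ≡ 276 (mod 487)
14^32 ≡ 204 (mod 487)
14^64 ≡ 221 (mod 487)
14^128 ≡ 141 (mod 487)
14^243 = 14^(128+64+32+16+2+1) ≡ 486 (mod 487).
Result is 486 ≡ −1, so (14/487) = −1.

-1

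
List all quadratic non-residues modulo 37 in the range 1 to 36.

2, 5, 6, 8, 13, 14, 15, 17, 18, 19, 20, 22, 23, 24, 29, 31, 32, 35

Square k = 1,…,18 (k and 37−k give the same square):
1²=1, 2²=4, 3²=9, 4²=16, 5²=25, 6²=36, 7²≡12, 8²≡27, 9²≡7, 10²≡26, 11²≡10, 12²≡33, 13²≡21, 14²≡11, 15²≡3, 16²≡34, 17²≡30, 18²≡28 (mod 37).
The residues are {1, 3, 4, 7, 9, 10, 11, 12, 16, 21, 25, 26, 27, 28, 30, 33, 34, 36}; the non-residues are the remaining 18 nonzero classes.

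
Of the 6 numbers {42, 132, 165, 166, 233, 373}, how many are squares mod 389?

3

(42/389) = +1 → QR.
(132/389) = -1 → non-residue.
(165/389) = -1 → non-residue.
(166/389) = +1 → QR.
(233/389) = -1 → non-residue.
(373/389) = +1 → QR.
Total quadratic residues among the 6: 3.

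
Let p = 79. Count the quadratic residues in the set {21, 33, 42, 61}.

(21/79) = +1 → QR.
(33/79) = -1 → non-residue.
(42/79) = +1 → QR.
(61/79) = -1 → non-residue.
Total quadratic residues among the 4: 2.

2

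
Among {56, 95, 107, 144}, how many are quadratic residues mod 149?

3

(56/149) = -1 → non-residue.
(95/149) = +1 → QR.
(107/149) = +1 → QR.
(144/149) = +1 → QR.
Total quadratic residues among the 4: 3.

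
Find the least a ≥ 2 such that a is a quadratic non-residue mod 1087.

3

(2/1087) = +1, so 2 is a residue.
(3/1087) = −1, so 3 is the smallest positive non-residue mod 1087.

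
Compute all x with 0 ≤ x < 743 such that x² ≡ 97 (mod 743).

Since 743 ≡ 3 (mod 4), a square root of 97 is 97^((743+1)/4) = 97^186 mod 743.
Repeated squaring: 97^2≡493, 97^4≡88, 97^8≡314, 97^16≡520, 97^32≡691, 97^64≡475, 97^128≡496 (mod 743).
97^186 = 97^(128+32+16+8+2) ≡ 300 (mod 743).
Check: 300² = 90000 ≡ 97 (mod 743). The two roots are 300 and 443.

300, 443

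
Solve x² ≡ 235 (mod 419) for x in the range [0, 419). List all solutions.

Since 419 ≡ 3 (mod 4), a square root of 235 is 235^((419+1)/4) = 235^105 mod 419.
Repeated squaring: 235^2≡336, 235^4≡185, 235^8≡286, 235^16≡91, 235^32≡320, 235^64≡164 (mod 419).
235^105 = 235^(64+32+8+1) ≡ 252 (mod 419).
Check: 252² = 63504 ≡ 235 (mod 419). The two roots are 167 and 252.

167, 252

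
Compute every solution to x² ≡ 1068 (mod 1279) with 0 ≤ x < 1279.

582, 697

Since 1279 ≡ 3 (mod 4), a square root of 1068 is 1068^((1279+1)/4) = 1068^320 mod 1279.
Repeated squaring: 1068^2≡1035, 1068^4≡702, 1068^8≡389, 1068^16≡399, 1068^32≡605, 1068^64≡231, 1068^128≡922, 1068^256≡828 (mod 1279).
1068^320 = 1068^(256+64) ≡ 697 (mod 1279).
Check: 697² = 485809 ≡ 1068 (mod 1279). The two roots are 582 and 697.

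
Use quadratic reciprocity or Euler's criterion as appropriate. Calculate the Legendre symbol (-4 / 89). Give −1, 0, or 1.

1

Euler's criterion: (-4/89) ≡ 85^44 (mod 89).
85^2 ≡ 16 (mod 89)
85^4 ≡ 78 (mod 89)
85^8 ≡ 32 (mod 89)
85^16 ≡ 45 (mod 89)
85^32 ≡ 67 (mod 89)
85^44 = 85^(32+8+4) ≡ 1 (mod 89).
Result is 1, so (-4/89) = 1.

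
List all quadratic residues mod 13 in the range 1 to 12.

1, 3, 4, 9, 10, 12

Square k = 1,…,6 (k and 13−k give the same square):
1²=1, 2²=4, 3²=9, 4²≡3, 5²≡12, 6²≡10 (mod 13).
So the quadratic residues mod 13 are {1, 3, 4, 9, 10, 12}.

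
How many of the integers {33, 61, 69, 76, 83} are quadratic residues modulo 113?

(33/113) = -1 → non-residue.
(61/113) = +1 → QR.
(69/113) = +1 → QR.
(76/113) = -1 → non-residue.
(83/113) = +1 → QR.
Total quadratic residues among the 5: 3.

3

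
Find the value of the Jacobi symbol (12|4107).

0

Pull out 2^2: since 4107 ≡ 3 (mod 8), (2/4107) = -1, so (2/4107)^2 = +1.
Reciprocity: 3 ≡ 3 and 4107 ≡ 3 (mod 4), so (3/4107) = −(4107/3).
Reduce top mod 3: now compute (0/3).
Top reduces to 0: gcd > 1, so the symbol is 0.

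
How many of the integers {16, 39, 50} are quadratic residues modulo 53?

1

(16/53) = +1 → QR.
(39/53) = -1 → non-residue.
(50/53) = -1 → non-residue.
Total quadratic residues among the 3: 1.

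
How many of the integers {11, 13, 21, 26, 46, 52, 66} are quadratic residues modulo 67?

(11/67) = -1 → non-residue.
(13/67) = -1 → non-residue.
(21/67) = +1 → QR.
(26/67) = +1 → QR.
(46/67) = -1 → non-residue.
(52/67) = -1 → non-residue.
(66/67) = -1 → non-residue.
Total quadratic residues among the 7: 2.

2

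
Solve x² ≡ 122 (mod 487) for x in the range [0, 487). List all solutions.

Since 487 ≡ 3 (mod 4), a square root of 122 is 122^((487+1)/4) = 122^122 mod 487.
Repeated squaring: 122^2≡274, 122^4≡78, 122^8≡240, 122^16≡134, 122^32≡424, 122^64≡73 (mod 487).
122^122 = 122^(64+32+16+8+2) ≡ 244 (mod 487).
Check: 244² = 59536 ≡ 122 (mod 487). The two roots are 243 and 244.

243, 244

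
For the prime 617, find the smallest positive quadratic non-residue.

3

(2/617) = +1, so 2 is a residue.
(3/617) = −1, so 3 is the smallest positive non-residue mod 617.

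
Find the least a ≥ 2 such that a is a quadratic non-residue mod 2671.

3

(2/2671) = +1, so 2 is a residue.
(3/2671) = −1, so 3 is the smallest positive non-residue mod 2671.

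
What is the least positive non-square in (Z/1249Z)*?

(2/1249) = +1, so 2 is a residue.
(3/1249) = +1, so 3 is a residue.
(4/1249) = +1, so 4 is a residue.
(5/1249) = +1, so 5 is a residue.
(6/1249) = +1, so 6 is a residue.
(7/1249) = −1, so 7 is the smallest positive non-residue mod 1249.

7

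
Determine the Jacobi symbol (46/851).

Pull out 2: since 851 ≡ 3 (mod 8), (2/851) = -1.
Reciprocity: 23 ≡ 3 and 851 ≡ 3 (mod 4), so (23/851) = −(851/23).
Reduce top mod 23: now compute (0/23).
Top reduces to 0: gcd > 1, so the symbol is 0.

0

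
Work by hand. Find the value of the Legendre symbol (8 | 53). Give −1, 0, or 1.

Euler's criterion: (8/53) ≡ 8^26 (mod 53).
8^2 ≡ 11 (mod 53)
8^4 ≡ 15 (mod 53)
8^8 ≡ 13 (mod 53)
8^16 ≡ 10 (mod 53)
8^26 = 8^(16+8+2) ≡ 52 (mod 53).
Result is 52 ≡ −1, so (8/53) = −1.

-1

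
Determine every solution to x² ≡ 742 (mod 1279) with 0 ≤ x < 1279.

Since 1279 ≡ 3 (mod 4), a square root of 742 is 742^((1279+1)/4) = 742^320 mod 1279.
Repeated squaring: 742^2≡594, 742^4≡1111, 742^8≡86, 742^16≡1001, 742^32≡544, 742^64≡487, 742^128≡554, 742^256≡1235 (mod 1279).
742^320 = 742^(256+64) ≡ 315 (mod 1279).
Check: 315² = 99225 ≡ 742 (mod 1279). The two roots are 315 and 964.

315, 964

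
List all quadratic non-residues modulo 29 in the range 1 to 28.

Square k = 1,…,14 (k and 29−k give the same square):
1²=1, 2²=4, 3²=9, 4²=16, 5²=25, 6²≡7, 7²≡20, 8²≡6, 9²≡23, 10²≡13, 11²≡5, 12²≡28, 13²≡24, 14²≡22 (mod 29).
The residues are {1, 4, 5, 6, 7, 9, 13, 16, 20, 22, 23, 24, 25, 28}; the non-residues are the remaining 14 nonzero classes.

2,3,8,10,11,12,14,15,17,18,19,21,26,27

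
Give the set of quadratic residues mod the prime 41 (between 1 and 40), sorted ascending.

Square k = 1,…,20 (k and 41−k give the same square):
1²=1, 2²=4, 3²=9, 4²=16, 5²=25, 6²=36, 7²≡8, 8²≡23, 9²≡40, 10²≡18, 11²≡39, 12²≡21, 13²≡5, 14²≡32, 15²≡20, 16²≡10, 17²≡2, 18²≡37, 19²≡33, 20²≡31 (mod 41).
So the quadratic residues mod 41 are {1, 2, 4, 5, 8, 9, 10, 16, 18, 20, 21, 23, 25, 31, 32, 33, 36, 37, 39, 40}.

1, 2, 4, 5, 8, 9, 10, 16, 18, 20, 21, 23, 25, 31, 32, 33, 36, 37, 39, 40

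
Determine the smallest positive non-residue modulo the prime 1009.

11

(2/1009) = +1, so 2 is a residue.
(3/1009) = +1, so 3 is a residue.
(4/1009) = +1, so 4 is a residue.
(5/1009) = +1, so 5 is a residue.
(6/1009) = +1, so 6 is a residue.
(7/1009) = +1, so 7 is a residue.
(8/1009) = +1, so 8 is a residue.
(9/1009) = +1, so 9 is a residue.
(10/1009) = +1, so 10 is a residue.
(11/1009) = −1, so 11 is the smallest positive non-residue mod 1009.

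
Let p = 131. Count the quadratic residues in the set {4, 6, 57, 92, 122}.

1

(4/131) = +1 → QR.
(6/131) = -1 → non-residue.
(57/131) = -1 → non-residue.
(92/131) = -1 → non-residue.
(122/131) = -1 → non-residue.
Total quadratic residues among the 5: 1.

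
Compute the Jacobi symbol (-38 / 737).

-1

First reduce: -38 ≡ 699 (mod 737).
Reciprocity: 699 ≡ 3 and 737 ≡ 1 (mod 4), so (699/737) = +(737/699).
Reduce top mod 699: now compute (38/699).
Pull out 2: since 699 ≡ 3 (mod 8), (2/699) = -1.
Reciprocity: 19 ≡ 3 and 699 ≡ 3 (mod 4), so (19/699) = −(699/19).
Reduce top mod 19: now compute (15/19).
Reciprocity: 15 ≡ 3 and 19 ≡ 3 (mod 4), so (15/19) = −(19/15).
Reduce top mod 15: now compute (4/15).
Pull out 2^2: since 15 ≡ 7 (mod 8), (2/15) = +1, so (2/15)^2 = +1.
Reached (1/15) = 1. Collecting the sign flips along the way, the symbol is -1.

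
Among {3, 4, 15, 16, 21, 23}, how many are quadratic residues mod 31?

2

(3/31) = -1 → non-residue.
(4/31) = +1 → QR.
(15/31) = -1 → non-residue.
(16/31) = +1 → QR.
(21/31) = -1 → non-residue.
(23/31) = -1 → non-residue.
Total quadratic residues among the 6: 2.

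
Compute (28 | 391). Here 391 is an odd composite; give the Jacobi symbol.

Pull out 2^2: since 391 ≡ 7 (mod 8), (2/391) = +1, so (2/391)^2 = +1.
Reciprocity: 7 ≡ 3 and 391 ≡ 3 (mod 4), so (7/391) = −(391/7).
Reduce top mod 7: now compute (6/7).
Pull out 2: since 7 ≡ 7 (mod 8), (2/7) = +1.
Reciprocity: 3 ≡ 3 and 7 ≡ 3 (mod 4), so (3/7) = −(7/3).
Reduce top mod 3: now compute (1/3).
Reached (1/3) = 1. Collecting the sign flips along the way, the symbol is +1.

1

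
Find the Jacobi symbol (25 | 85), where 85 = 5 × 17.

Reciprocity: 25 ≡ 1 and 85 ≡ 1 (mod 4), so (25/85) = +(85/25).
Reduce top mod 25: now compute (10/25).
Pull out 2: since 25 ≡ 1 (mod 8), (2/25) = +1.
Reciprocity: 5 ≡ 1 and 25 ≡ 1 (mod 4), so (5/25) = +(25/5).
Reduce top mod 5: now compute (0/5).
Top reduces to 0: gcd > 1, so the symbol is 0.

0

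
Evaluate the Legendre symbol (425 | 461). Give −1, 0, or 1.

1

Reciprocity: 425 ≡ 1 and 461 ≡ 1 (mod 4), so (425/461) = +(461/425).
Reduce top mod 425: now compute (36/425).
Pull out 2^2: since 425 ≡ 1 (mod 8), (2/425) = +1, so (2/425)^2 = +1.
Reciprocity: 9 ≡ 1 and 425 ≡ 1 (mod 4), so (9/425) = +(425/9).
Reduce top mod 9: now compute (2/9).
Pull out 2: since 9 ≡ 1 (mod 8), (2/9) = +1.
Reached (1/9) = 1. Collecting the sign flips along the way, the symbol is +1.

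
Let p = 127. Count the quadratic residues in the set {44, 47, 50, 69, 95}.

4

(44/127) = +1 → QR.
(47/127) = +1 → QR.
(50/127) = +1 → QR.
(69/127) = +1 → QR.
(95/127) = -1 → non-residue.
Total quadratic residues among the 5: 4.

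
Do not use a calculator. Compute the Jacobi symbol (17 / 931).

1

Reciprocity: 17 ≡ 1 and 931 ≡ 3 (mod 4), so (17/931) = +(931/17).
Reduce top mod 17: now compute (13/17).
Reciprocity: 13 ≡ 1 and 17 ≡ 1 (mod 4), so (13/17) = +(17/13).
Reduce top mod 13: now compute (4/13).
Pull out 2^2: since 13 ≡ 5 (mod 8), (2/13) = -1, so (2/13)^2 = +1.
Reached (1/13) = 1. Collecting the sign flips along the way, the symbol is +1.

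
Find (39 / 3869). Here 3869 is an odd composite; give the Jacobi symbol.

Reciprocity: 39 ≡ 3 and 3869 ≡ 1 (mod 4), so (39/3869) = +(3869/39).
Reduce top mod 39: now compute (8/39).
Pull out 2^3: since 39 ≡ 7 (mod 8), (2/39) = +1, so (2/39)^3 = +1.
Reached (1/39) = 1. Collecting the sign flips along the way, the symbol is +1.

1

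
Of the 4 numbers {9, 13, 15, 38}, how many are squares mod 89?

(9/89) = +1 → QR.
(13/89) = -1 → non-residue.
(15/89) = -1 → non-residue.
(38/89) = -1 → non-residue.
Total quadratic residues among the 4: 1.

1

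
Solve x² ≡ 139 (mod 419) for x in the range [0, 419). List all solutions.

90, 329

Since 419 ≡ 3 (mod 4), a square root of 139 is 139^((419+1)/4) = 139^105 mod 419.
Repeated squaring: 139^2≡47, 139^4≡114, 139^8≡7, 139^16≡49, 139^32≡306, 139^64≡199 (mod 419).
139^105 = 139^(64+32+8+1) ≡ 329 (mod 419).
Check: 329² = 108241 ≡ 139 (mod 419). The two roots are 90 and 329.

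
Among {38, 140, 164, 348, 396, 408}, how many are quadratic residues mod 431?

(38/431) = +1 → QR.
(140/431) = -1 → non-residue.
(164/431) = +1 → QR.
(348/431) = +1 → QR.
(396/431) = +1 → QR.
(408/431) = -1 → non-residue.
Total quadratic residues among the 6: 4.

4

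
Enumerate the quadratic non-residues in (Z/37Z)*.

2,5,6,8,13,14,15,17,18,19,20,22,23,24,29,31,32,35

Square k = 1,…,18 (k and 37−k give the same square):
1²=1, 2²=4, 3²=9, 4²=16, 5²=25, 6²=36, 7²≡12, 8²≡27, 9²≡7, 10²≡26, 11²≡10, 12²≡33, 13²≡21, 14²≡11, 15²≡3, 16²≡34, 17²≡30, 18²≡28 (mod 37).
The residues are {1, 3, 4, 7, 9, 10, 11, 12, 16, 21, 25, 26, 27, 28, 30, 33, 34, 36}; the non-residues are the remaining 18 nonzero classes.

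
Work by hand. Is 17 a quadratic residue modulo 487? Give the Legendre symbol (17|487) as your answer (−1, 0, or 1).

-1

Euler's criterion: (17/487) ≡ 17^243 (mod 487).
17^2 ≡ 289 (mod 487)
17^4 ≡ 244 (mod 487)
17^8 ≡ 122 (mod 487)
17^16 ≡ 274 (mod 487)
17^32 ≡ 78 (mod 487)
17^64 ≡ 240 (mod 487)
17^128 ≡ 134 (mod 487)
17^243 = 17^(128+64+32+16+2+1) ≡ 486 (mod 487).
Result is 486 ≡ −1, so (17/487) = −1.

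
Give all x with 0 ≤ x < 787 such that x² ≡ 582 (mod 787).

37, 750

Since 787 ≡ 3 (mod 4), a square root of 582 is 582^((787+1)/4) = 582^197 mod 787.
Repeated squaring: 582^2≡314, 582^4≡221, 582^8≡47, 582^16≡635, 582^32≡281, 582^64≡261, 582^128≡439 (mod 787).
582^197 = 582^(128+64+4+1) ≡ 37 (mod 787).
Check: 37² = 1369 ≡ 582 (mod 787). The two roots are 37 and 750.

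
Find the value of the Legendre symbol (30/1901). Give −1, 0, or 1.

Pull out 2: since 1901 ≡ 5 (mod 8), (2/1901) = -1.
Reciprocity: 15 ≡ 3 and 1901 ≡ 1 (mod 4), so (15/1901) = +(1901/15).
Reduce top mod 15: now compute (11/15).
Reciprocity: 11 ≡ 3 and 15 ≡ 3 (mod 4), so (11/15) = −(15/11).
Reduce top mod 11: now compute (4/11).
Pull out 2^2: since 11 ≡ 3 (mod 8), (2/11) = -1, so (2/11)^2 = +1.
Reached (1/11) = 1. Collecting the sign flips along the way, the symbol is +1.

1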